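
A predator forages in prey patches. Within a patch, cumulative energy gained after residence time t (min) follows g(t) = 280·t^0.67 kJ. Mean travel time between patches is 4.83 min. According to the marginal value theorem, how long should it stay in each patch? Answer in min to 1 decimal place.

Maximise g(t)/(T+t): set derivative to zero → g'(t)(T+t) = g(t).
g'(t) = 0.67·280·t^-0.33. Setting 0.67·280·t^-0.33 = 280·t^0.67/(4.83+t) gives 0.67(4.83+t) = t, so 0.33·t = 0.67×4.83.
t* = 0.67×4.83/0.33 = 9.806 min.

9.8 min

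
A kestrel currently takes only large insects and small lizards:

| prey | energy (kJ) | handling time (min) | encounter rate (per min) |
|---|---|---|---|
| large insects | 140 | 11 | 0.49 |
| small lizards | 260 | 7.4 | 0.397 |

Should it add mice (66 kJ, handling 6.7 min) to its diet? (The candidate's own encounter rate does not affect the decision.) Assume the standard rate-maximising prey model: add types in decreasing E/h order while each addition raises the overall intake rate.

No

Current rate: (0.49×140 + 0.397×260)/(1 + 0.49×11 + 0.397×7.4) = 18.42 kJ/min.
mice: E/h = 66/6.7 = 9.851 kJ/min.
9.851 < 18.42, so adding mice would lower the average — exclude it.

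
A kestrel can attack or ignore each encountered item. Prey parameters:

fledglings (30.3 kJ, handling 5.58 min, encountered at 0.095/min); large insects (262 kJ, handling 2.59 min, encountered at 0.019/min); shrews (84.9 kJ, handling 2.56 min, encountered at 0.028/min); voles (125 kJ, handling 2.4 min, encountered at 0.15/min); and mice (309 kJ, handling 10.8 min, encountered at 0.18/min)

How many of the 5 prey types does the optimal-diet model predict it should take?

4

E/h in descending order: large insects 101, voles 52.1, shrews 33.2, mice 28.6, fledglings 5.43 kJ/min. The optimal diet is the largest prefix of this list for which every included type satisfies E_i/h_i > R on the types above it.
Rate on top 1: 4.745. voles: 52.1 > 4.745 → include.
Rate on top 2: 16.84. shrews: 33.2 > 16.84 → include.
Rate on top 3: 17.63. mice: 28.6 > 17.63 → include.
Rate on top 4: 23.86. fledglings: 5.43 < 23.86 → exclude; stop.
Optimal diet: large insects, voles, shrews, mice — 4 of 5 types.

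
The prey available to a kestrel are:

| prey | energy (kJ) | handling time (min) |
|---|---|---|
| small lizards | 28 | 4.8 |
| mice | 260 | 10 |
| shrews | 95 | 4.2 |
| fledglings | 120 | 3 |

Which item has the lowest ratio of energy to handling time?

Profitability E/h (kJ/min): small lizards = 28/4.8 = 5.83, mice = 260/10 = 26, shrews = 95/4.2 = 22.6, fledglings = 120/3 = 40.
Ranked: fledglings > mice > shrews > small lizards.

small lizards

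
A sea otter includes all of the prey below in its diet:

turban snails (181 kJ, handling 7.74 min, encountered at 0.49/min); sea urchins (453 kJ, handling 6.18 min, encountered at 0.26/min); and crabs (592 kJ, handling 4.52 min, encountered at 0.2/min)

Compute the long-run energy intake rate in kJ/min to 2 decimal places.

44.48 kJ/min

Energy encountered per unit search time: 0.49×181 + 0.26×453 + 0.2×592 = 324.9 kJ/min.
Handling time per unit search time: 0.49×7.74 + 0.26×6.18 + 0.2×4.52 = 6.303.
Rate = 324.9/(1 + 6.303) = 44.48 kJ/min.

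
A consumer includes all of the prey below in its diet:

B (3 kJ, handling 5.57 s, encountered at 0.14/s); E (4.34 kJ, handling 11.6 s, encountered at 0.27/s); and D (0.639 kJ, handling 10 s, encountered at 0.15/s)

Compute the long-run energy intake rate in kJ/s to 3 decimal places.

R = Σλ_iE_i / (1 + Σλ_ih_i)
Numerator: 0.14×3 + 0.27×4.34 + 0.15×0.639 = 1.688
Denominator: 1 + 0.14×5.57 + 0.27×11.6 + 0.15×10 = 6.412
R = 1.688/6.412 = 0.2632 kJ/s

0.263 kJ/s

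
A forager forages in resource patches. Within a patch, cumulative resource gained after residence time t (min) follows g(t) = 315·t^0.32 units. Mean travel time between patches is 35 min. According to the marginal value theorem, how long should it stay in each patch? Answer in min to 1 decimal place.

Maximise g(t)/(T+t): set derivative to zero → g'(t)(T+t) = g(t).
g'(t) = 0.32·315·t^-0.68. Setting 0.32·315·t^-0.68 = 315·t^0.32/(35+t) gives 0.32(35+t) = t, so 0.68·t = 0.32×35.
t* = 0.32×35/0.68 = 16.47 min.

16.5 min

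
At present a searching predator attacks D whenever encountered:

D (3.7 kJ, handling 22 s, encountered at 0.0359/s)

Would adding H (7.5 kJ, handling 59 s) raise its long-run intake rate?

Current rate: (0.0359×3.7)/(1 + 0.0359×22) = 0.07421 kJ/s.
H: E/h = 7.5/59 = 0.1271 kJ/s.
Since 0.1271 > R, including H increases the long-run rate.

Yes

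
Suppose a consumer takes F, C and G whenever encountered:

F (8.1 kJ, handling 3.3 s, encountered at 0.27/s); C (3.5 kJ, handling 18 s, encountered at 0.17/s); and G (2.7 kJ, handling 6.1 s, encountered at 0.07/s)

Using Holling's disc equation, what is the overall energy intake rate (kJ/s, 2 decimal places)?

0.55 kJ/s

Energy encountered per unit search time: 0.27×8.1 + 0.17×3.5 + 0.07×2.7 = 2.971 kJ/s.
Handling time per unit search time: 0.27×3.3 + 0.17×18 + 0.07×6.1 = 4.378.
Rate = 2.971/(1 + 4.378) = 0.5524 kJ/s.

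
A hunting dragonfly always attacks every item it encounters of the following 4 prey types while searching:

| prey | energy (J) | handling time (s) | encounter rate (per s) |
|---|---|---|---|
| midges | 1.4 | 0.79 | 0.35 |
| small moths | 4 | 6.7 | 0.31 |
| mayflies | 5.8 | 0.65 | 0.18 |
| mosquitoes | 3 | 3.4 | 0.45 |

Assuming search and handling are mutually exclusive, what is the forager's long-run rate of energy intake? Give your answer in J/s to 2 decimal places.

R = Σλ_iE_i / (1 + Σλ_ih_i)
Numerator: 0.35×1.4 + 0.31×4 + 0.18×5.8 + 0.45×3 = 4.124
Denominator: 1 + 0.35×0.79 + 0.31×6.7 + 0.18×0.65 + 0.45×3.4 = 5
R = 4.124/5 = 0.8247 J/s

0.82 J/s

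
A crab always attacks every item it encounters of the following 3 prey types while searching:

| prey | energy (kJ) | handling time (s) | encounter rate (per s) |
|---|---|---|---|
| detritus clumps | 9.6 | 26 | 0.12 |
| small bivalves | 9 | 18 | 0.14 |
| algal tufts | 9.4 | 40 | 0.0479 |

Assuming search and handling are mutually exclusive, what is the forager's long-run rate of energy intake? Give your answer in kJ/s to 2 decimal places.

0.33 kJ/s

R = (0.12×9.6 + 0.14×9 + 0.0479×9.4) / (1 + 0.12×26 + 0.14×18 + 0.0479×40) = 2.862/8.556 = 0.3345 kJ/s.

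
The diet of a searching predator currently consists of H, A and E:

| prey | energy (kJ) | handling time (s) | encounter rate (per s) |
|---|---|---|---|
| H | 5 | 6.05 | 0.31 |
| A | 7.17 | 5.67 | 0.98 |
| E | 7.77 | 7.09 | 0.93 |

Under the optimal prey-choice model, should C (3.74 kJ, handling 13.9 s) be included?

Intake rate on the current diet: R = (0.31×5 + 0.98×7.17 + 0.93×7.77) / (1 + 0.31×6.05 + 0.98×5.67 + 0.93×7.09) = 15.8/15.03 = 1.052 kJ/s.
Profitability of C: 3.74/13.9 = 0.2691 kJ/s.
0.2691 < 1.052, so adding C would lower the average — exclude it.

No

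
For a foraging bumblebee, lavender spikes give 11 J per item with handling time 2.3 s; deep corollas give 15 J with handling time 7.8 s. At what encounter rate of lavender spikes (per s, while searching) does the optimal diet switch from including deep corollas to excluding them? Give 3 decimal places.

The zero-one rule: include deep corollas iff E₂/h₂ > λE₁/(1+λh₁). Equality gives the switch point.
λE₁h₂ = E₂ + λE₂h₁ ⇒ λ = E₂/(E₁h₂ − E₂h₁) = 15/(85.8 − 34.5) = 0.2924 per s.

0.292 per s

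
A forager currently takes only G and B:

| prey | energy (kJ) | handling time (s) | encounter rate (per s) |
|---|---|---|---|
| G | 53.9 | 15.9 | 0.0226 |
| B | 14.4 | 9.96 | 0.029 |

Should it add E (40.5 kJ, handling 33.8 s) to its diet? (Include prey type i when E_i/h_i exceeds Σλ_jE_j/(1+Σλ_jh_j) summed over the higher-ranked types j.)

Intake rate on the current diet: R = (0.0226×53.9 + 0.029×14.4) / (1 + 0.0226×15.9 + 0.029×9.96) = 1.636/1.648 = 0.9925 kJ/s.
Profitability of E: 40.5/33.8 = 1.198 kJ/s.
Since 1.198 > R, including E increases the long-run rate.

Yes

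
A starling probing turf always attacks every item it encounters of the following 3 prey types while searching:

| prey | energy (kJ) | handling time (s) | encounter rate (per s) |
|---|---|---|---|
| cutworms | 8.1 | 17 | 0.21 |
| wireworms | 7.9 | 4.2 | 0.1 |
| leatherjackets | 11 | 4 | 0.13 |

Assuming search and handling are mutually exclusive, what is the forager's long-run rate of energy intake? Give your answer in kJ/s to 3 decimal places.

0.712 kJ/s

R = Σλ_iE_i / (1 + Σλ_ih_i)
Numerator: 0.21×8.1 + 0.1×7.9 + 0.13×11 = 3.921
Denominator: 1 + 0.21×17 + 0.1×4.2 + 0.13×4 = 5.51
R = 3.921/5.51 = 0.7116 kJ/s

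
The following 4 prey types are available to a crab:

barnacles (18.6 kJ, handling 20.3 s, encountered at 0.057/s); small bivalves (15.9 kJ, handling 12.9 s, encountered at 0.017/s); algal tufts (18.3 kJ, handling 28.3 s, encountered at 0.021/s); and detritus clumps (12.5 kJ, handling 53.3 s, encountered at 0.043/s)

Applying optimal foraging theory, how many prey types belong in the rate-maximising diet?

E/h in descending order: small bivalves 1.23, barnacles 0.916, algal tufts 0.647, detritus clumps 0.235 kJ/s. The optimal diet is the largest prefix of this list for which every included type satisfies E_i/h_i > R on the types above it.
Rate on top 1: 0.2217. barnacles: 0.916 > 0.2217 → include.
Rate on top 2: 0.5599. algal tufts: 0.647 > 0.5599 → include.
Rate on top 3: 0.5772. detritus clumps: 0.235 < 0.5772 → exclude; stop.
Optimal diet: small bivalves, barnacles, algal tufts — 3 of 4 types.

3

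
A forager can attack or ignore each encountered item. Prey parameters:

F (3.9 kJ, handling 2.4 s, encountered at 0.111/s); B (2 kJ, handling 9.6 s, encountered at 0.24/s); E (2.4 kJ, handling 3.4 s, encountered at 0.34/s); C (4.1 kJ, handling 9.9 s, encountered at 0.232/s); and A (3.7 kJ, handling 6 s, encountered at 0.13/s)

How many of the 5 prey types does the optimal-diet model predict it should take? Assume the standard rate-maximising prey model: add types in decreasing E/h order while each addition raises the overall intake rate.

3

E/h in descending order: F 1.62, E 0.706, A 0.617, C 0.414, B 0.208 kJ/s. The optimal diet is the largest prefix of this list for which every included type satisfies E_i/h_i > R on the types above it.
Rate on top 1: 0.3418. E: 0.706 > 0.3418 → include.
Rate on top 2: 0.5156. A: 0.617 > 0.5156 → include.
Rate on top 3: 0.5402. C: 0.414 < 0.5402 → exclude; stop.
Optimal diet: F, E, A — 3 of 5 types.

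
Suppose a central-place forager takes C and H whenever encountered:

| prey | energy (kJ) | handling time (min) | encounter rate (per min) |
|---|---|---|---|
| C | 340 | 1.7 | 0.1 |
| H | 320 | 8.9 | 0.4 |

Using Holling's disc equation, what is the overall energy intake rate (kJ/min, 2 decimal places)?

34.25 kJ/min

Energy encountered per unit search time: 0.1×340 + 0.4×320 = 162 kJ/min.
Handling time per unit search time: 0.1×1.7 + 0.4×8.9 = 3.73.
Rate = 162/(1 + 3.73) = 34.25 kJ/min.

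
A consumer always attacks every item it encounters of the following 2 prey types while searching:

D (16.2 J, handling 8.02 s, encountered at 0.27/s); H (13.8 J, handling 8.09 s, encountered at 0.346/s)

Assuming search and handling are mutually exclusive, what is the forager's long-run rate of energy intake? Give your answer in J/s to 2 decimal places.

1.53 J/s

Energy encountered per unit search time: 0.27×16.2 + 0.346×13.8 = 9.149 J/s.
Handling time per unit search time: 0.27×8.02 + 0.346×8.09 = 4.965.
Rate = 9.149/(1 + 4.965) = 1.534 J/s.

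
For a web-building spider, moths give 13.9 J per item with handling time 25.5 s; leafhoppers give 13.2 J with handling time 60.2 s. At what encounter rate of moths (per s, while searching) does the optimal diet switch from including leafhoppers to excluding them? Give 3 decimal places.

Drop leafhoppers once their profitability E₂/h₂ falls below the rate achievable on moths alone: E₂/h₂ = λE₁/(1 + λh₁).
Solve for λ: λE₁h₂ = E₂(1 + λh₁) → λ(E₁h₂ − E₂h₁) = E₂ → λ = E₂/(E₁h₂ − E₂h₁).
λ = 13.2/(13.9×60.2 − 13.2×25.5) = 13.2/500.2 = 0.02639 per s.

0.026 per s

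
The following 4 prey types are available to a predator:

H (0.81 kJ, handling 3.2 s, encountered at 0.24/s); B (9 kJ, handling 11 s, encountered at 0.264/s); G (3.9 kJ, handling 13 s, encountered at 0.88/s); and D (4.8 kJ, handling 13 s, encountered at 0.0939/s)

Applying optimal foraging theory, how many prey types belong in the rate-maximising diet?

Rank by E/h (kJ/s): B 0.818, D 0.369, G 0.3, H 0.253. Include each in turn until the next type's E/h falls below the running intake rate.
Rate on top 1: 0.6086. D: 0.369 < 0.6086 → exclude; stop.
Optimal diet: B — 1 of 4 types.

1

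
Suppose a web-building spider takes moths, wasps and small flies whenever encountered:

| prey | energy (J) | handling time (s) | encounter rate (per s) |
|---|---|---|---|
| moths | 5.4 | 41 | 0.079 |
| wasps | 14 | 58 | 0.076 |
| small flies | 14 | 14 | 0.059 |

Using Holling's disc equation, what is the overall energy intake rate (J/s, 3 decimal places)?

Energy encountered per unit search time: 0.079×5.4 + 0.076×14 + 0.059×14 = 2.317 J/s.
Handling time per unit search time: 0.079×41 + 0.076×58 + 0.059×14 = 8.473.
Rate = 2.317/(1 + 8.473) = 0.2445 J/s.

0.245 J/s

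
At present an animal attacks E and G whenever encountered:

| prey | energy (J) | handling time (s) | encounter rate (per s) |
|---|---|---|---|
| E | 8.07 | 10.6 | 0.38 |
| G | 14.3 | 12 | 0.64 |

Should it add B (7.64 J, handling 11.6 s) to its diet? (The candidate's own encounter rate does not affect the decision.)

No

Current rate: (0.38×8.07 + 0.64×14.3)/(1 + 0.38×10.6 + 0.64×12) = 0.9615 J/s.
Profitability of B: 7.64/11.6 = 0.6586 J/s.
0.6586 < 0.9615, so adding B would lower the average — exclude it.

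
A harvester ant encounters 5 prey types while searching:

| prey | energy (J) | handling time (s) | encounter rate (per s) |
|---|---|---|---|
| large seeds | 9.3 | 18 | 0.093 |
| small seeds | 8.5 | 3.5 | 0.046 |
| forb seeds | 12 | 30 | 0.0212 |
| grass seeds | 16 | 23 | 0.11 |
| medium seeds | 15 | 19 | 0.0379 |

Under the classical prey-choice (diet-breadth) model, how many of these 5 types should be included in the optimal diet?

Profitabilities (E/h, J/s): small seeds 2.43, medium seeds 0.789, grass seeds 0.696, large seeds 0.517, forb seeds 0.4. Add prey in this order while the next type's profitability exceeds the intake rate on those already taken.
Rate on top 1: 0.3368. medium seeds: 0.789 > 0.3368 → include.
Rate on top 2: 0.5101. grass seeds: 0.696 > 0.5101 → include.
Rate on top 3: 0.6165. large seeds: 0.517 < 0.6165 → exclude; stop.
Optimal diet: small seeds, medium seeds, grass seeds — 3 of 5 types.

3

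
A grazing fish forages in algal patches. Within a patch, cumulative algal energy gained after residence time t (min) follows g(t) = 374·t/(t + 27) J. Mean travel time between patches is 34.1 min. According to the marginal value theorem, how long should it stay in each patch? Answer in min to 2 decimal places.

By the marginal value theorem, leave when the instantaneous gain rate g'(t) equals the habitat-wide average g(t)/(T + t).
g'(t) = 374·27/(t + 27)². Setting 374·27/(t+27)² = 374t/[(t+27)(34.1+t)] gives 27(34.1+t) = t(t+27), so t² = 27×34.1 = 920.7.
t* = √920.7 = 30.34 min.

30.34 min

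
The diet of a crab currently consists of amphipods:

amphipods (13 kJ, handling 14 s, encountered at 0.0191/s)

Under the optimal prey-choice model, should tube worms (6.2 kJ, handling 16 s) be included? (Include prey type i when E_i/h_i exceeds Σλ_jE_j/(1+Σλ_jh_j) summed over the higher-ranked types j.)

Yes

Intake rate on the current diet: R = (0.0191×13) / (1 + 0.0191×14) = 0.2483/1.267 = 0.1959 kJ/s.
tube worms: E/h = 6.2/16 = 0.3875 kJ/s.
0.3875 > 0.1959, so adding tube worms raises the average — include it.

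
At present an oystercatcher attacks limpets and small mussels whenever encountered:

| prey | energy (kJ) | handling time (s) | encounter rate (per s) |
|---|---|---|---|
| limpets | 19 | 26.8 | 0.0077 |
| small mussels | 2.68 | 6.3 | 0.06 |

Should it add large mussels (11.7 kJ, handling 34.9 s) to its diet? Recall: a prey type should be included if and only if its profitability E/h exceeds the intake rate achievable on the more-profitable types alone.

Yes

On limpets and small mussels alone, R = ΣλE/(1+Σλh) = 0.3071/1.584 = 0.1938 kJ/s.
Profitability of large mussels: 11.7/34.9 = 0.3352 kJ/s.
Since 0.3352 > R, including large mussels increases the long-run rate.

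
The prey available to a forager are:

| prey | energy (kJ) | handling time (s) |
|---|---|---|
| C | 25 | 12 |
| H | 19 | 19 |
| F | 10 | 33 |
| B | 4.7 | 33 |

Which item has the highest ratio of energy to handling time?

C

In descending order of E/h:
C: 25/12 = 2.08 kJ/s
H: 19/19 = 1 kJ/s
F: 10/33 = 0.303 kJ/s
B: 4.7/33 = 0.142 kJ/s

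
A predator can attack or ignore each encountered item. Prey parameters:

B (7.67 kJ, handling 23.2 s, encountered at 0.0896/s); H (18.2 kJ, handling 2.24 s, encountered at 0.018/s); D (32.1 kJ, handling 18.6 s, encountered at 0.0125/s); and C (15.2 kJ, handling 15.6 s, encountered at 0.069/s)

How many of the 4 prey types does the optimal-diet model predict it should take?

3

Rank by E/h (kJ/s): H 8.12, D 1.73, C 0.974, B 0.331. Include each in turn until the next type's E/h falls below the running intake rate.
Rate on top 1: 0.3149. D: 1.73 > 0.3149 → include.
Rate on top 2: 0.5726. C: 0.974 > 0.5726 → include.
Rate on top 3: 0.7567. B: 0.331 < 0.7567 → exclude; stop.
Optimal diet: H, D, C — 3 of 4 types.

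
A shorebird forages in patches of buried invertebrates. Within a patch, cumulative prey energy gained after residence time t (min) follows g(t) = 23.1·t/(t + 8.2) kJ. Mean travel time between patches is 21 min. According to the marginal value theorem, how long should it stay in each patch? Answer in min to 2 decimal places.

13.12 min

By the marginal value theorem, leave when the instantaneous gain rate g'(t) equals the habitat-wide average g(t)/(T + t).
g'(t) = 23.1·8.2/(t + 8.2)². Setting 23.1·8.2/(t+8.2)² = 23.1t/[(t+8.2)(21+t)] gives 8.2(21+t) = t(t+8.2), so t² = 8.2×21 = 172.2.
t* = √172.2 = 13.12 min.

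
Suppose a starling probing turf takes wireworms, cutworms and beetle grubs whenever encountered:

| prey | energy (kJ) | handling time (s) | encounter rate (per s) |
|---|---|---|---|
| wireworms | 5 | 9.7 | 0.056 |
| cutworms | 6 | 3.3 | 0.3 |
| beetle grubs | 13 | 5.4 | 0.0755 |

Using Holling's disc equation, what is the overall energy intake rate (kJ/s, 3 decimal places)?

R = (0.056×5 + 0.3×6 + 0.0755×13) / (1 + 0.056×9.7 + 0.3×3.3 + 0.0755×5.4) = 3.061/2.941 = 1.041 kJ/s.

1.041 kJ/s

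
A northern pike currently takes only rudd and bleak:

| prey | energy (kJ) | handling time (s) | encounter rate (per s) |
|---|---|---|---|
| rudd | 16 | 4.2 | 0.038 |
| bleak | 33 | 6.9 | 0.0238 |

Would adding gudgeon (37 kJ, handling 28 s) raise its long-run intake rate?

Current rate: (0.038×16 + 0.0238×33)/(1 + 0.038×4.2 + 0.0238×6.9) = 1.053 kJ/s.
gudgeon: E/h = 37/28 = 1.321 kJ/s.
1.321 > 1.053, so adding gudgeon raises the average — include it.

Yes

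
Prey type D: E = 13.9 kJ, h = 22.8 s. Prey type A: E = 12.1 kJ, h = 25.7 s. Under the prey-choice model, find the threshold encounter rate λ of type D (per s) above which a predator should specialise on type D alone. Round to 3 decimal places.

At the threshold, the rate on type D alone equals the profitability of type A: λ·13.9/(1 + λ·22.8) = 12.1/25.7 = 0.4708.
Rearranging, λ(13.9 − 0.4708×22.8) = 0.4708, so λ = 0.4708/3.165 = 0.1487 per s.

0.149 per s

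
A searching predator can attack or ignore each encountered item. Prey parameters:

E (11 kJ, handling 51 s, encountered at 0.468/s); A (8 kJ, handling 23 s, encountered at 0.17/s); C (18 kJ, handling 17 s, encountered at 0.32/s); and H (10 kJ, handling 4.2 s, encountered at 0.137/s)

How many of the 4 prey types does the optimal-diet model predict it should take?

E/h in descending order: H 2.38, C 1.06, A 0.348, E 0.216 kJ/s. The optimal diet is the largest prefix of this list for which every included type satisfies E_i/h_i > R on the types above it.
Rate on top 1: 0.8696. C: 1.06 > 0.8696 → include.
Rate on top 2: 1.016. A: 0.348 < 1.016 → exclude; stop.
Optimal diet: H, C — 2 of 4 types.

2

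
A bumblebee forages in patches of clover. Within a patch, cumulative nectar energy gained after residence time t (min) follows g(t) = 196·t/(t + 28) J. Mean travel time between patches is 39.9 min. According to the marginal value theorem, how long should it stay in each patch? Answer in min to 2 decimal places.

Maximise g(t)/(T+t): set derivative to zero → g'(t)(T+t) = g(t).
g'(t) = 196·28/(t + 28)². Setting 196·28/(t+28)² = 196t/[(t+28)(39.9+t)] gives 28(39.9+t) = t(t+28), so t² = 28×39.9 = 1117.
t* = √1117 = 33.42 min.

33.42 min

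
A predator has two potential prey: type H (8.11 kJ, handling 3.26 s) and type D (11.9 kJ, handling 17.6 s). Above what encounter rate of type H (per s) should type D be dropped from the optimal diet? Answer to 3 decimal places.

Drop type D once their profitability E₂/h₂ falls below the rate achievable on type H alone: E₂/h₂ = λE₁/(1 + λh₁).
Solve for λ: λE₁h₂ = E₂(1 + λh₁) → λ(E₁h₂ − E₂h₁) = E₂ → λ = E₂/(E₁h₂ − E₂h₁).
λ = 11.9/(8.11×17.6 − 11.9×3.26) = 11.9/103.9 = 0.1145 per s.

0.114 per s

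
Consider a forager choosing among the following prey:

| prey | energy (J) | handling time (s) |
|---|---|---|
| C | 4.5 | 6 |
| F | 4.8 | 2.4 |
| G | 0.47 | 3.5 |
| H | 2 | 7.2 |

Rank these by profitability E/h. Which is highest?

F

In descending order of E/h:
F: 4.8/2.4 = 2 J/s
C: 4.5/6 = 0.75 J/s
H: 2/7.2 = 0.278 J/s
G: 0.47/3.5 = 0.134 J/s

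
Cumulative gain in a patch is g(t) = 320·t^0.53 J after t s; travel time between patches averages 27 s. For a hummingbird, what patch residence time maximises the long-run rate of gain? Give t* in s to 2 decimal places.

Optimal t* satisfies g'(t*) = g(t*)/(T + t*).
g'(t) = 0.53·320·t^-0.47. Setting 0.53·320·t^-0.47 = 320·t^0.53/(27+t) gives 0.53(27+t) = t, so 0.47·t = 0.53×27.
t* = 0.53×27/0.47 = 30.45 s.

30.45 s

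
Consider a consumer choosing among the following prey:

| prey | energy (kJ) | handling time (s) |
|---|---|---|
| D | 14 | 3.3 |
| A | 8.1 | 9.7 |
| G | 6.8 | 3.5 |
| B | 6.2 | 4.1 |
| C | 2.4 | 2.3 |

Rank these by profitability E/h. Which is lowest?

A

Profitability E/h (kJ/s): D = 14/3.3 = 4.24, A = 8.1/9.7 = 0.835, G = 6.8/3.5 = 1.94, B = 6.2/4.1 = 1.51, C = 2.4/2.3 = 1.04.
Ranked: D > G > B > C > A.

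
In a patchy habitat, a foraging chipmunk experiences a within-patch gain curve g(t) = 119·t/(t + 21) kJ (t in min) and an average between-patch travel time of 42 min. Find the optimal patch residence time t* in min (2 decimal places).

29.70 min

Maximise g(t)/(T+t): set derivative to zero → g'(t)(T+t) = g(t).
g'(t) = 119·21/(t + 21)². Setting 119·21/(t+21)² = 119t/[(t+21)(42+t)] gives 21(42+t) = t(t+21), so t² = 21×42 = 882.
t* = √882 = 29.7 min.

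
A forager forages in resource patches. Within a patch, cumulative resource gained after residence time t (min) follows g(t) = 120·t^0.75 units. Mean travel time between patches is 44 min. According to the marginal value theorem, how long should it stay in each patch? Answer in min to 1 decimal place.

132.0 min

By the marginal value theorem, leave when the instantaneous gain rate g'(t) equals the habitat-wide average g(t)/(T + t).
g'(t) = 0.75·120·t^-0.25. Setting 0.75·120·t^-0.25 = 120·t^0.75/(44+t) gives 0.75(44+t) = t, so 0.25·t = 0.75×44.
t* = 0.75×44/0.25 = 132 min.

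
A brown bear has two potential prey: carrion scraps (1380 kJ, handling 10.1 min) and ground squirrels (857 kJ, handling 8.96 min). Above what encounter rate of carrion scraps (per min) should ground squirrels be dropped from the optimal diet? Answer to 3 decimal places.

Drop ground squirrels once their profitability E₂/h₂ falls below the rate achievable on carrion scraps alone: E₂/h₂ = λE₁/(1 + λh₁).
Solve for λ: λE₁h₂ = E₂(1 + λh₁) → λ(E₁h₂ − E₂h₁) = E₂ → λ = E₂/(E₁h₂ − E₂h₁).
λ = 857/(1380×8.96 − 857×10.1) = 857/3709 = 0.2311 per min.

0.231 per min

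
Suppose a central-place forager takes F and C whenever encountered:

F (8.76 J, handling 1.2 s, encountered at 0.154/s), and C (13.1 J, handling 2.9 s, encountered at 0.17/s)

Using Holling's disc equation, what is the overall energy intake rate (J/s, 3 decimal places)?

2.131 J/s

R = Σλ_iE_i / (1 + Σλ_ih_i)
Numerator: 0.154×8.76 + 0.17×13.1 = 3.576
Denominator: 1 + 0.154×1.2 + 0.17×2.9 = 1.678
R = 3.576/1.678 = 2.131 J/s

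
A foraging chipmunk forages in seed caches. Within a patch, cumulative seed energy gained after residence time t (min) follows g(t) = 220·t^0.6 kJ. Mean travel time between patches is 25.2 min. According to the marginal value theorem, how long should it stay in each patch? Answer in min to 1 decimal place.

By the marginal value theorem, leave when the instantaneous gain rate g'(t) equals the habitat-wide average g(t)/(T + t).
g'(t) = 0.6·220·t^-0.4. Setting 0.6·220·t^-0.4 = 220·t^0.6/(25.2+t) gives 0.6(25.2+t) = t, so 0.40·t = 0.6×25.2.
t* = 0.6×25.2/0.40 = 37.8 min.

37.8 min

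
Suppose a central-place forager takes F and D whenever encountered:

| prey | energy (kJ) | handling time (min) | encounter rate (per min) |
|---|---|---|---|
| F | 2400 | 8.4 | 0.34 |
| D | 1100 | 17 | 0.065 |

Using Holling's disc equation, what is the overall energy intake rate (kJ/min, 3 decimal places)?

R = (0.34×2400 + 0.065×1100) / (1 + 0.34×8.4 + 0.065×17) = 887.5/4.961 = 178.9 kJ/min.

178.895 kJ/min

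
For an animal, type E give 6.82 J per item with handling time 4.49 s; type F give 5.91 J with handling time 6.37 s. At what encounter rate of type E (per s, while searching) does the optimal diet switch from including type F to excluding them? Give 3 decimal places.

0.350 per s

Drop type F once their profitability E₂/h₂ falls below the rate achievable on type E alone: E₂/h₂ = λE₁/(1 + λh₁).
Solve for λ: λE₁h₂ = E₂(1 + λh₁) → λ(E₁h₂ − E₂h₁) = E₂ → λ = E₂/(E₁h₂ − E₂h₁).
λ = 5.91/(6.82×6.37 − 5.91×4.49) = 5.91/16.91 = 0.3495 per s.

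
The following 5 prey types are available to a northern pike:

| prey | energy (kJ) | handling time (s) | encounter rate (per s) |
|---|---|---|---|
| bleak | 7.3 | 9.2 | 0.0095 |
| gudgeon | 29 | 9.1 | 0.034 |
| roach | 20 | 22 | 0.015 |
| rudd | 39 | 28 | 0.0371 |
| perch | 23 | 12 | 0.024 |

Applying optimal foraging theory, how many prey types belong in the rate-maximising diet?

3

Profitabilities (E/h, kJ/s): gudgeon 3.19, perch 1.92, rudd 1.39, roach 0.909, bleak 0.793. Add prey in this order while the next type's profitability exceeds the intake rate on those already taken.
Rate on top 1: 0.753. perch: 1.92 > 0.753 → include.
Rate on top 2: 0.9628. rudd: 1.39 > 0.9628 → include.
Rate on top 3: 1.132. roach: 0.909 < 1.132 → exclude; stop.
Optimal diet: gudgeon, perch, rudd — 3 of 5 types.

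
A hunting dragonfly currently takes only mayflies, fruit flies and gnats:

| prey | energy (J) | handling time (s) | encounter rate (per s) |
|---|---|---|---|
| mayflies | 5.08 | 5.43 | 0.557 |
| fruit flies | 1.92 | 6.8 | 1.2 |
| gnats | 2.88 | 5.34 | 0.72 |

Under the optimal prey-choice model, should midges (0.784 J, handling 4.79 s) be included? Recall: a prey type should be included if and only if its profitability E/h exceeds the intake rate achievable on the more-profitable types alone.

On mayflies, fruit flies and gnats alone, R = ΣλE/(1+Σλh) = 7.207/16.03 = 0.4496 J/s.
midges: E/h = 0.784/4.79 = 0.1637 J/s.
0.1637 < 0.4496, so adding midges would lower the average — exclude it.

No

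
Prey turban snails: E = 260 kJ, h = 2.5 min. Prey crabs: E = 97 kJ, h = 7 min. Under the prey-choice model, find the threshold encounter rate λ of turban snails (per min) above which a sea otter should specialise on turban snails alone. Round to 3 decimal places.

Drop crabs once their profitability E₂/h₂ falls below the rate achievable on turban snails alone: E₂/h₂ = λE₁/(1 + λh₁).
Solve for λ: λE₁h₂ = E₂(1 + λh₁) → λ(E₁h₂ − E₂h₁) = E₂ → λ = E₂/(E₁h₂ − E₂h₁).
λ = 97/(260×7 − 97×2.5) = 97/1578 = 0.06149 per min.

0.061 per min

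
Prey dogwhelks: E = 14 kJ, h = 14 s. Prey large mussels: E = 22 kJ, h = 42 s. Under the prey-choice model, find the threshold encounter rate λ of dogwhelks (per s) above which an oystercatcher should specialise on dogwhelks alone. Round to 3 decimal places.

The zero-one rule: include large mussels iff E₂/h₂ > λE₁/(1+λh₁). Equality gives the switch point.
λE₁h₂ = E₂ + λE₂h₁ ⇒ λ = E₂/(E₁h₂ − E₂h₁) = 22/(588 − 308) = 0.07857 per s.

0.079 per s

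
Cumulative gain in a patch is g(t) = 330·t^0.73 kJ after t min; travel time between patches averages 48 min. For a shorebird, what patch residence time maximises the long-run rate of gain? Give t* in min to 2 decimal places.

129.78 min

Optimal t* satisfies g'(t*) = g(t*)/(T + t*).
g'(t) = 0.73·330·t^-0.27. Setting 0.73·330·t^-0.27 = 330·t^0.73/(48+t) gives 0.73(48+t) = t, so 0.27·t = 0.73×48.
t* = 0.73×48/0.27 = 129.8 min.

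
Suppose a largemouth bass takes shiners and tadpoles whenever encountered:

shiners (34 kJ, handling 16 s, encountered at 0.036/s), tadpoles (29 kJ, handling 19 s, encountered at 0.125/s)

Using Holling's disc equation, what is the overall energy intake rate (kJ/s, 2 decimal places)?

R = (0.036×34 + 0.125×29) / (1 + 0.036×16 + 0.125×19) = 4.849/3.951 = 1.227 kJ/s.

1.23 kJ/s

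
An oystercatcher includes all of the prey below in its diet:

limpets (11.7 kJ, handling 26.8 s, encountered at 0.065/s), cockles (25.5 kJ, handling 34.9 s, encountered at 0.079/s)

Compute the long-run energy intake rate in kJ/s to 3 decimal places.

0.505 kJ/s

Energy encountered per unit search time: 0.065×11.7 + 0.079×25.5 = 2.775 kJ/s.
Handling time per unit search time: 0.065×26.8 + 0.079×34.9 = 4.499.
Rate = 2.775/(1 + 4.499) = 0.5046 kJ/s.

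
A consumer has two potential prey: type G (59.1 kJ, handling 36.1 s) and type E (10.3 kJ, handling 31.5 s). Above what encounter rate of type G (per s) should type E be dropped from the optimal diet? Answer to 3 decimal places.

0.007 per s

The zero-one rule: include type E iff E₂/h₂ > λE₁/(1+λh₁). Equality gives the switch point.
λE₁h₂ = E₂ + λE₂h₁ ⇒ λ = E₂/(E₁h₂ − E₂h₁) = 10.3/(1862 − 371.8) = 0.006914 per s.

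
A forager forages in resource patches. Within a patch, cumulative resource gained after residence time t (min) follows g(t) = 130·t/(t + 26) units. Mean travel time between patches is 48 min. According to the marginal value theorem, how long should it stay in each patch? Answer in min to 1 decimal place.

35.3 min

Maximise g(t)/(T+t): set derivative to zero → g'(t)(T+t) = g(t).
g'(t) = 130·26/(t + 26)². Setting 130·26/(t+26)² = 130t/[(t+26)(48+t)] gives 26(48+t) = t(t+26), so t² = 26×48 = 1248.
t* = √1248 = 35.33 min.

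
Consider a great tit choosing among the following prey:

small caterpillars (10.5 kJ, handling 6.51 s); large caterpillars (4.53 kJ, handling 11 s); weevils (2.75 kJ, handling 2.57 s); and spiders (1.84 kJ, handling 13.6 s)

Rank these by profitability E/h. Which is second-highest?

Profitability E/h (kJ/s): small caterpillars = 10.5/6.51 = 1.61, large caterpillars = 4.53/11 = 0.412, weevils = 2.75/2.57 = 1.07, spiders = 1.84/13.6 = 0.135.
Ranked: small caterpillars > weevils > large caterpillars > spiders.

weevils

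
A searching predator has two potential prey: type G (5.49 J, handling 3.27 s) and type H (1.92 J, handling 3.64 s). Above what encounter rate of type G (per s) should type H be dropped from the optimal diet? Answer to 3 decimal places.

Drop type H once their profitability E₂/h₂ falls below the rate achievable on type G alone: E₂/h₂ = λE₁/(1 + λh₁).
Solve for λ: λE₁h₂ = E₂(1 + λh₁) → λ(E₁h₂ − E₂h₁) = E₂ → λ = E₂/(E₁h₂ − E₂h₁).
λ = 1.92/(5.49×3.64 − 1.92×3.27) = 1.92/13.71 = 0.1401 per s.

0.140 per s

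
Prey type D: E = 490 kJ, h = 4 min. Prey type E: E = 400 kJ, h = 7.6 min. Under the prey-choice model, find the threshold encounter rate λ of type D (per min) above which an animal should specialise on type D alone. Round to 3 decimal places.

0.188 per min

Drop type E once their profitability E₂/h₂ falls below the rate achievable on type D alone: E₂/h₂ = λE₁/(1 + λh₁).
Solve for λ: λE₁h₂ = E₂(1 + λh₁) → λ(E₁h₂ − E₂h₁) = E₂ → λ = E₂/(E₁h₂ − E₂h₁).
λ = 400/(490×7.6 − 400×4) = 400/2124 = 0.1883 per min.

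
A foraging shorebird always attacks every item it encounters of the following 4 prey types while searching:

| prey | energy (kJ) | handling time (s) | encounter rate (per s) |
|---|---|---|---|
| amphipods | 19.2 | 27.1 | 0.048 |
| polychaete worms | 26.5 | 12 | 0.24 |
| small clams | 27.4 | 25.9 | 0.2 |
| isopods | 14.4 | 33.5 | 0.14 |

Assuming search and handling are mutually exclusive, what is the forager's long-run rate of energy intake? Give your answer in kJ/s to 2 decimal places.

0.98 kJ/s

R = (0.048×19.2 + 0.24×26.5 + 0.2×27.4 + 0.14×14.4) / (1 + 0.048×27.1 + 0.24×12 + 0.2×25.9 + 0.14×33.5) = 14.78/15.05 = 0.9818 kJ/s.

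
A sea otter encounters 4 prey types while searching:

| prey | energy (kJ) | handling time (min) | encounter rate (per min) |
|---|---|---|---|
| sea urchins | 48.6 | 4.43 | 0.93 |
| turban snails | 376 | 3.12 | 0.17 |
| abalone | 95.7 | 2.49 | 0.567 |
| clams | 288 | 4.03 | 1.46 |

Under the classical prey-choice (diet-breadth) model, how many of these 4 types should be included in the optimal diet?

Rank by E/h (kJ/min): turban snails 121, clams 71.5, abalone 38.4, sea urchins 11. Include each in turn until the next type's E/h falls below the running intake rate.
Rate on top 1: 41.77. clams: 71.5 > 41.77 → include.
Rate on top 2: 65.33. abalone: 38.4 < 65.33 → exclude; stop.
Optimal diet: turban snails, clams — 2 of 4 types.

2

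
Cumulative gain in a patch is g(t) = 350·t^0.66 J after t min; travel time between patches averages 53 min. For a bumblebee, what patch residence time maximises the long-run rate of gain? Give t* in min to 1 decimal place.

Maximise g(t)/(T+t): set derivative to zero → g'(t)(T+t) = g(t).
g'(t) = 0.66·350·t^-0.34. Setting 0.66·350·t^-0.34 = 350·t^0.66/(53+t) gives 0.66(53+t) = t, so 0.34·t = 0.66×53.
t* = 0.66×53/0.34 = 102.9 min.

102.9 min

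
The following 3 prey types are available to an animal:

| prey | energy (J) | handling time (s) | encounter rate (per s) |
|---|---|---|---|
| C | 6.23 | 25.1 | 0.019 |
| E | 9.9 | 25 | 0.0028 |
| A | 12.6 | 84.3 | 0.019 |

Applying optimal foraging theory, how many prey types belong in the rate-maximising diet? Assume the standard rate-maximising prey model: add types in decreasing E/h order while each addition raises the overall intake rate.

3

Profitabilities (E/h, J/s): E 0.396, C 0.248, A 0.149. Add prey in this order while the next type's profitability exceeds the intake rate on those already taken.
Rate on top 1: 0.02591. C: 0.248 > 0.02591 → include.
Rate on top 2: 0.09444. A: 0.149 > 0.09444 → include.
Optimal diet: E, C, A — 3 of 3 types.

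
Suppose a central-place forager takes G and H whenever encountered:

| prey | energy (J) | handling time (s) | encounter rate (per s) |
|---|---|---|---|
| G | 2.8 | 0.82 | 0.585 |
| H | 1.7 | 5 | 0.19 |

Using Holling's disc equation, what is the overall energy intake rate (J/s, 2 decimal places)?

0.81 J/s

R = (0.585×2.8 + 0.19×1.7) / (1 + 0.585×0.82 + 0.19×5) = 1.961/2.43 = 0.8071 J/s.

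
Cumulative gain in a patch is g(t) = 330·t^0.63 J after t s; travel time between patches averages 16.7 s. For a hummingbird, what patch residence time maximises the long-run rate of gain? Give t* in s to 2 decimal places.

28.44 s

Optimal t* satisfies g'(t*) = g(t*)/(T + t*).
g'(t) = 0.63·330·t^-0.37. Setting 0.63·330·t^-0.37 = 330·t^0.63/(16.7+t) gives 0.63(16.7+t) = t, so 0.37·t = 0.63×16.7.
t* = 0.63×16.7/0.37 = 28.44 s.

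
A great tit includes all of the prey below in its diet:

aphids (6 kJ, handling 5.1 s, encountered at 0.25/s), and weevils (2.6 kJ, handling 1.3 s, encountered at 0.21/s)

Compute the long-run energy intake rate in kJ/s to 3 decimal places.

R = Σλ_iE_i / (1 + Σλ_ih_i)
Numerator: 0.25×6 + 0.21×2.6 = 2.046
Denominator: 1 + 0.25×5.1 + 0.21×1.3 = 2.548
R = 2.046/2.548 = 0.803 kJ/s

0.803 kJ/s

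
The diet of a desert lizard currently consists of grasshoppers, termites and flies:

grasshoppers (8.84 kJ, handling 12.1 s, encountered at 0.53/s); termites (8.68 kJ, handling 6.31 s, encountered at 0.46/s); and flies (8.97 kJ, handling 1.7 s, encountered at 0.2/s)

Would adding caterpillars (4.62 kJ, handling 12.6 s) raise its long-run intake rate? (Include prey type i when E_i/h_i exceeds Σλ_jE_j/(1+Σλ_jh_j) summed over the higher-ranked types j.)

Intake rate on the current diet: R = (0.53×8.84 + 0.46×8.68 + 0.2×8.97) / (1 + 0.53×12.1 + 0.46×6.31 + 0.2×1.7) = 10.47/10.66 = 0.9828 kJ/s.
caterpillars: E/h = 4.62/12.6 = 0.3667 kJ/s.
Since 0.3667 < R, time spent handling caterpillars is better spent searching.

No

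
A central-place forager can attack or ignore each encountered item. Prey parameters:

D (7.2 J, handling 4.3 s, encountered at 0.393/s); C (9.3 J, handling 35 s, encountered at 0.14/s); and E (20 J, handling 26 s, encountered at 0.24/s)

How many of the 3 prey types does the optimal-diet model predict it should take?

1

Profitabilities (E/h, J/s): D 1.67, E 0.769, C 0.266. Add prey in this order while the next type's profitability exceeds the intake rate on those already taken.
Rate on top 1: 1.052. E: 0.769 < 1.052 → exclude; stop.
Optimal diet: D — 1 of 3 types.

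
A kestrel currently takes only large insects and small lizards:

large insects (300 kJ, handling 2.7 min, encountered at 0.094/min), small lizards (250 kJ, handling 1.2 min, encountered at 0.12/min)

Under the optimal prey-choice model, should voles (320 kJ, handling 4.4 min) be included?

Intake rate on the current diet: R = (0.094×300 + 0.12×250) / (1 + 0.094×2.7 + 0.12×1.2) = 58.2/1.398 = 41.64 kJ/min.
voles: E/h = 320/4.4 = 72.73 kJ/min.
Since 72.73 > R, including voles increases the long-run rate.

Yes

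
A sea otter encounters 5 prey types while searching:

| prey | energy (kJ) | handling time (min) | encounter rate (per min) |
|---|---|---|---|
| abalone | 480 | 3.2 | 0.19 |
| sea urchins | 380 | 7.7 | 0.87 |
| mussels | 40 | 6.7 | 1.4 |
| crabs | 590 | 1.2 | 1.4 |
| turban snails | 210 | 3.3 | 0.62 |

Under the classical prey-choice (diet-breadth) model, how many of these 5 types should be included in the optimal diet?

Rank by E/h (kJ/min): crabs 492, abalone 150, turban snails 63.6, sea urchins 49.4, mussels 5.97. Include each in turn until the next type's E/h falls below the running intake rate.
Rate on top 1: 308.2. abalone: 150 < 308.2 → exclude; stop.
Optimal diet: crabs — 1 of 5 types.

1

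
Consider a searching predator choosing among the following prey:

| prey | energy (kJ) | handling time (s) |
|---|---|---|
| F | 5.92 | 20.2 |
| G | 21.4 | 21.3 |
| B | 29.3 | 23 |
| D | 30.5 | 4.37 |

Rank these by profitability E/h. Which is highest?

D

In descending order of E/h:
D: 30.5/4.37 = 6.98 kJ/s
B: 29.3/23 = 1.27 kJ/s
G: 21.4/21.3 = 1 kJ/s
F: 5.92/20.2 = 0.293 kJ/s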